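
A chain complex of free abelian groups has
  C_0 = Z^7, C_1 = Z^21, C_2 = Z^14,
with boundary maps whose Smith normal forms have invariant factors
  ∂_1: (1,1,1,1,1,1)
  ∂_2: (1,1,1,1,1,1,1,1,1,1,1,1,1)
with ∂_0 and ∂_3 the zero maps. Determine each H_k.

H_0 = Z,  H_1 = Z^2,  H_2 = Z.

H_0: b_0 = 7 − 0 − 6 = 1; torsion from ∂_1 factors > 1: none. So H_0 = Z.
H_1: b_1 = 21 − 6 − 13 = 2; torsion from ∂_2 factors > 1: none. So H_1 = Z^2.
H_2: b_2 = 14 − 13 − 0 = 1; torsion from ∂_3 factors > 1: none. So H_2 = Z.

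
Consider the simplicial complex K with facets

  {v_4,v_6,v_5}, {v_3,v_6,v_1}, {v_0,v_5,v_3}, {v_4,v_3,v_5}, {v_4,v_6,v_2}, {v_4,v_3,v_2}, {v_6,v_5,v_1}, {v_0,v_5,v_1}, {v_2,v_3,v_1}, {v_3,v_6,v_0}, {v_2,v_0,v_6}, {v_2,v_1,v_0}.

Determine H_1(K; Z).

Take the total order v_0 < v_1 < v_2 < v_3 < v_4 < v_5 < v_6 on the vertex set. Then K (dimension 2) consists of the simplices:

  0-simplices (7): [v_0], [v_1], [v_2], [v_3], [v_4], [v_5], [v_6]
  1-simplices (18): (18 of them)
  2-simplices (12): (12 of them)

so the chain groups are C_0 ≅ Z^7, C_1 ≅ Z^18, C_2 ≅ Z^12.

The boundary map ∂_1: C_1 → C_0 maps an edge to its endpoints' difference, ∂[p,q] = q − p.
The 7×18 boundary matrix has rank 6 and Smith normal form diag(1,1,1,1,1,1).

The boundary map ∂_2: C_2 → C_1 acts by ∂[p,q,r] = [q,r] − [p,r] + [p,q]. For instance
  ∂[v_2,v_3,v_4] = [v_3,v_4] − [v_2,v_4] + [v_2,v_3],
  ∂[v_1,v_2,v_3] = [v_2,v_3] − [v_1,v_3] + [v_1,v_2].
As a 18×12 matrix over Z this has rank 12, with invariant factors (1,1,1,1,1,1,1,1,1,1,1,2).

Reading off H_k = ker ∂_k / im ∂_{k+1}:

  H_1: rank ker ∂_1 − rank ∂_2 = (18 − 6) − 12 = 0, and ∂_2 has invariant factor 2 > 1, so H_1 ≅ Z/2.

H_1 ≅ Z/2.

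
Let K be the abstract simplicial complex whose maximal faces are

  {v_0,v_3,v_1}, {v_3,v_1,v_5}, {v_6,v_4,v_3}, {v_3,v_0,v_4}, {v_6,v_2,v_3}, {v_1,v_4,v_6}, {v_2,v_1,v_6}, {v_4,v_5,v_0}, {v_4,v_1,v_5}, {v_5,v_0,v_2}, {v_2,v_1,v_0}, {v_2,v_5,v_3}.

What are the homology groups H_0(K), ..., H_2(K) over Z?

Fix the vertex order v_0 < v_1 < v_2 < v_3 < v_4 < v_5 < v_6 and write every simplex with vertices in increasing order. Then dim K = 2 and the simplices of K are:

  0-simplices (7): [v_0], [v_1], [v_2], [v_3], [v_4], [v_5], [v_6]
  1-simplices (18): (18 of them)
  2-simplices (12): (12 of them)

so the chain groups are C_0 ≅ Z^7, C_1 ≅ Z^18, C_2 ≅ Z^12.

The boundary map ∂_1: C_1 → C_0 is given by ∂[p,q] = [q] − [p].
This gives a 7×18 integer matrix of rank 6; reducing to Smith normal form yields diagonal entries (1,1,1,1,1,1).

Boundary ∂_2: C_2 → C_1 acts by ∂[p,q,r] = [q,r] − [p,r] + [p,q]. For instance
  ∂[v_3,v_4,v_6] = [v_4,v_6] − [v_3,v_6] + [v_3,v_4],
  ∂[v_0,v_1,v_3] = [v_1,v_3] − [v_0,v_3] + [v_0,v_1].
As a 18×12 matrix over Z this has rank 12, with invariant factors (1,1,1,1,1,1,1,1,1,1,1,2).

Now H_k = ker ∂_k / im ∂_{k+1}, so:

  H_0: rank C_0 − rank ∂_1 = 7 − 6 = 1, and the invariant factors of ∂_1 are all 1, so H_0 = Z.
  H_1: rank ker ∂_1 − rank ∂_2 = (18 − 6) − 12 = 0, and ∂_2 has invariant factor 2 > 1, so H_1 = Z/2.
  H_2: rank ker ∂_2 − rank ∂_3 = (12 − 12) − 0 = 0, and there is no ∂_3, so H_2 = 0.

H_0 ≅ Z,  H_1 ≅ Z/2,  H_2 = 0.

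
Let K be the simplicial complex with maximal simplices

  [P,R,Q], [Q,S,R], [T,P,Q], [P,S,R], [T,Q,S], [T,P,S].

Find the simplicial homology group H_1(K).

We work with the vertex ordering P < Q < R < S < T. The simplices of K, each written with vertices in increasing order, are:

  0-simplices (5): P, Q, R, S, T
  1-simplices (9): PQ, PR, PS, PT, QR, QS, QT, RS, ST
  2-simplices (6): PQR, PQT, PRS, PST, QRS, QST

giving chain groups C_0 ≅ Z^5, C_1 ≅ Z^9, C_2 ≅ Z^6.

The boundary map ∂_1: C_1 → C_0 is given by ∂[p,q] = [q] − [p].
The 5×9 boundary matrix has rank 4 and Smith normal form diag(1,1,1,1).

∂_2: C_2 → C_1 maps a triangle to the signed sum of its edges. For instance
  ∂PST = ST − PT + PS,
  ∂PQT = QT − PT + PQ.
As a 9×6 matrix over Z this has rank 5, with invariant factors (1,1,1,1,1).

Computing H_k = (kernel of ∂_k) / (image of ∂_{k+1}):

  H_1: rank ker ∂_1 − rank ∂_2 = (9 − 4) − 5 = 0, and the invariant factors of ∂_2 are all 1, so H_1 ≅ 0.

H_1 = 0.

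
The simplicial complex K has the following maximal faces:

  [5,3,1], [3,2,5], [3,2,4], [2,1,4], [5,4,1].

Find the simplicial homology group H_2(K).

We work with the vertex ordering 1 < 2 < 3 < 4 < 5. The simplices of K, each written with vertices in increasing order, are:

  0-simplices (5): [1], [2], [3], [4], [5]
  1-simplices (10): [1,2], [1,3], [1,4], [1,5], [2,3], [2,4], [2,5], [3,4], [3,5], [4,5]
  2-simplices (5): [1,2,4], [1,3,5], [1,4,5], [2,3,4], [2,3,5]

giving chain groups C_0 ≅ Z^5, C_1 ≅ Z^10, C_2 ≅ Z^5.

Boundary ∂_1: C_1 → C_0 is given by ∂[p,q] = [q] − [p].
As a 5×10 matrix over Z this has rank 4, with invariant factors (1,1,1,1).

Boundary ∂_2: C_2 → C_1 acts by ∂[p,q,r] = [q,r] − [p,r] + [p,q]. For instance
  ∂[2,3,5] = [3,5] − [2,5] + [2,3],
  ∂[2,3,4] = [3,4] − [2,4] + [2,3].
This gives a 10×5 integer matrix of rank 5; reducing to Smith normal form yields diagonal entries (1,1,1,1,1).

Computing H_k = (kernel of ∂_k) / (image of ∂_{k+1}):

  H_2: rank ker ∂_2 − rank ∂_3 = (5 − 5) − 0 = 0, and there is no ∂_3, so H_2 = 0.

H_2 = 0.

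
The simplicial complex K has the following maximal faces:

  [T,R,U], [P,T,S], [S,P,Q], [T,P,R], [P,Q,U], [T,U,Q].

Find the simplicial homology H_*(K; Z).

H_0 ≅ Z,  H_1 ≅ Z,  H_2 = 0.

We work with the vertex ordering P < Q < R < S < T < U. The simplices of K, each written with vertices in increasing order, are:

  0-simplices (6): P, Q, R, S, T, U
  1-simplices (12): PQ, PR, PS, PT, PU, QS, QT, QU, RT, RU, ST, TU
  2-simplices (6): PQS, PQU, PRT, PST, QTU, RTU

Hence C_0 ≅ Z^6, C_1 ≅ Z^12, C_2 ≅ Z^6.

The boundary map ∂_1: C_1 → C_0 is given by ∂[p,q] = [q] − [p].
The resulting 6×12 matrix has rank 5, and its Smith normal form has invariant factors (1,1,1,1,1).

The boundary map ∂_2: C_2 → C_1 maps a triangle to the signed sum of its edges. For instance
  ∂PRT = RT − PT + PR,
  ∂QTU = TU − QU + QT.
As a 12×6 matrix over Z this has rank 6, with invariant factors (1,1,1,1,1,1).

Now H_k = ker ∂_k / im ∂_{k+1}, so:

  H_0: rank C_0 − rank ∂_1 = 6 − 5 = 1, and the invariant factors of ∂_1 are all 1, so H_0 ≅ Z.
  H_1: rank ker ∂_1 − rank ∂_2 = (12 − 5) − 6 = 1, and the invariant factors of ∂_2 are all 1, so H_1 ≅ Z.
  H_2: rank ker ∂_2 − rank ∂_3 = (6 − 6) − 0 = 0, and there is no ∂_3, so H_2 ≅ 0.

As a check, the Euler characteristic is 6 − 12 + 6 = 0, which agrees with 1 − 1 + 0 = 0.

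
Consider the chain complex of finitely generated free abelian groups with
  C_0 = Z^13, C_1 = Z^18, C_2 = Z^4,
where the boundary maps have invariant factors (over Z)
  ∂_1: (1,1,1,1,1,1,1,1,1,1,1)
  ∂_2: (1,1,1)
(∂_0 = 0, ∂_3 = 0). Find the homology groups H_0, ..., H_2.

H_0 = Z^2,  H_1 = Z^4,  H_2 = Z.

H_0: b_0 = 13 − 0 − 11 = 2; torsion from ∂_1 factors > 1: none. So H_0 = Z^2.
H_1: b_1 = 18 − 11 − 3 = 4; torsion from ∂_2 factors > 1: none. So H_1 = Z^4.
H_2: b_2 = 4 − 3 − 0 = 1; torsion from ∂_3 factors > 1: none. So H_2 = Z.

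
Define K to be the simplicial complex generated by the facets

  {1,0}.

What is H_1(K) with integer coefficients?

Order the vertices as 0 < 1. Listing each simplex with vertices in this order, K has dimension 1 with simplices:

  0-simplices (2): [0], [1]
  1-simplices (1): [0,1]

giving chain groups C_0 ≅ Z^2, C_1 ≅ Z^1.

∂_1: C_1 → C_0 is given by ∂[p,q] = [q] − [p].
This gives a 2×1 integer matrix of rank 1; reducing to Smith normal form yields diagonal entries (1).

Now H_k = ker ∂_k / im ∂_{k+1}, so:

  H_1: rank ker ∂_1 − rank ∂_2 = (1 − 1) − 0 = 0, and there is no ∂_2, so H_1 = 0.

H_1 = 0.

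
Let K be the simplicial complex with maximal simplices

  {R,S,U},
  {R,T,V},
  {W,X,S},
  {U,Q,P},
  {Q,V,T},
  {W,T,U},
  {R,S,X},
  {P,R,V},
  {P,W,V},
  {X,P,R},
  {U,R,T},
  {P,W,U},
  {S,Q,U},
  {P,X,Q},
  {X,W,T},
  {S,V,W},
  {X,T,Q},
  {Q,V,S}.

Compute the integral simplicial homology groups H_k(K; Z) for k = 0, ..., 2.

Fix the vertex order P < Q < R < S < T < U < V < W < X and write every simplex with vertices in increasing order. Then dim K = 2 and the simplices of K are:

  0-simplices (9): P, Q, R, S, T, U, V, W, X
  1-simplices (27): PQ, PR, PU, PV, PW, PX, QS, QT, QU, QV, QX, RS, RT, RU, RV, RX, SU, SV, SW, SX, TU, TV, TW, TX, UW, VW, WX
  2-simplices (18): PQU, PQX, PRV, PRX, PUW, PVW, QSU, QSV, QTV, QTX, RSU, RSX, RTU, RTV, SVW, SWX, TUW, TWX

so the chain groups are C_0 ≅ Z^9, C_1 ≅ Z^27, C_2 ≅ Z^18.

The boundary map ∂_1: C_1 → C_0 maps an edge to its endpoints' difference, ∂[p,q] = q − p.
The 9×27 boundary matrix has rank 8 and Smith normal form diag(1,1,1,1,1,1,1,1).

The boundary map ∂_2: C_2 → C_1 sends each 2-simplex [p,q,r] to [q,r] − [p,r] + [p,q]. For instance
  ∂RTV = TV − RV + RT,
  ∂RTU = TU − RU + RT.
This gives a 27×18 integer matrix of rank 17; reducing to Smith normal form yields diagonal entries (1,1,1,1,1,1,1,1,1,1,1,1,1,1,1,1,1).

From H_k ≅ ker(∂_k) / im(∂_{k+1}) we obtain:

  H_0: rank C_0 − rank ∂_1 = 9 − 8 = 1, and the invariant factors of ∂_1 are all 1, so H_0 ≅ Z.
  H_1: rank ker ∂_1 − rank ∂_2 = (27 − 8) − 17 = 2, and the invariant factors of ∂_2 are all 1, so H_1 ≅ Z^2.
  H_2: rank ker ∂_2 − rank ∂_3 = (18 − 17) − 0 = 1, and there is no ∂_3, so H_2 ≅ Z.

H_0 = Z,  H_1 = Z^2,  H_2 = Z.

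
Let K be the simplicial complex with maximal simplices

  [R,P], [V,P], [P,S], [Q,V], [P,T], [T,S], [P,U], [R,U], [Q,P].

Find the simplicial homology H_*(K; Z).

H_0 = Z,  H_1 = Z^3.

We work with the vertex ordering P < Q < R < S < T < U < V. The simplices of K, each written with vertices in increasing order, are:

  0-simplices (7): P, Q, R, S, T, U, V
  1-simplices (9): PQ, PR, PS, PT, PU, PV, QV, RU, ST

so the chain groups are C_0 ≅ Z^7, C_1 ≅ Z^9.

∂_1: C_1 → C_0 is given by ∂[p,q] = [q] − [p]. For instance
  ∂PR = R − P.
The 7×9 boundary matrix has rank 6 and Smith normal form diag(1,1,1,1,1,1).

Reading off H_k = ker ∂_k / im ∂_{k+1}:

  H_0: rank C_0 − rank ∂_1 = 7 − 6 = 1, and the invariant factors of ∂_1 are all 1, so H_0 ≅ Z.
  H_1: rank ker ∂_1 − rank ∂_2 = (9 − 6) − 0 = 3, and there is no ∂_2, so H_1 ≅ Z^3.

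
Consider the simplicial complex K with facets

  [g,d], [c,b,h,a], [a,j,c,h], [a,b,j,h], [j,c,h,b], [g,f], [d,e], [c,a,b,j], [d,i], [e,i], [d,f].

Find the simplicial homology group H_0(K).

Take the total order a < b < c < d < e < f < g < h < i < j on the vertex set. Then K (dimension 3) consists of the simplices:

  0-simplices (10): a, b, c, d, e, f, g, h, i, j
  1-simplices (16): ab, ac, ah, aj, bc, bh, bj, ch, cj, de, df, dg, di, ei, fg, hj
  2-simplices (10): abc, abh, abj, ach, acj, ahj, bch, bcj, bhj, chj
  3-simplices (5): abch, abcj, abhj, achj, bchj

giving chain groups C_0 ≅ Z^10, C_1 ≅ Z^16, C_2 ≅ Z^10, C_3 ≅ Z^5.

The boundary map ∂_1: C_1 → C_0 maps an edge to its endpoints' difference, ∂[p,q] = q − p.
The resulting 10×16 matrix has rank 8, and its Smith normal form has invariant factors (1,1,1,1,1,1,1,1).

∂_2: C_2 → C_1 acts by ∂[p,q,r] = [q,r] − [p,r] + [p,q]. For instance
  ∂bch = ch − bh + bc,
  ∂acj = cj − aj + ac.
This gives a 16×10 integer matrix of rank 6; reducing to Smith normal form yields diagonal entries (1,1,1,1,1,1).

Boundary ∂_3: C_3 → C_2 sends each 3-simplex σ to the alternating sum Σ_i (−1)^i (σ with its i-th vertex removed). For instance
  ∂bchj = chj − bhj + bcj − bch,
  ∂achj = chj − ahj + acj − ach.
The 10×5 boundary matrix has rank 4 and Smith normal form diag(1,1,1,1).

Now H_k = ker ∂_k / im ∂_{k+1}, so:

  H_0: rank C_0 − rank ∂_1 = 10 − 8 = 2, and the invariant factors of ∂_1 are all 1, so H_0 = Z^2.

(K is a triangulation of the disjoint union of the 3-sphere S^3 and a wedge of 2 circles.)

H_0 ≅ Z^2.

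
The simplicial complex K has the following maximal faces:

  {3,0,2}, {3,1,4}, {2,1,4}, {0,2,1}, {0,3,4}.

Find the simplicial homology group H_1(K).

H_1 ≅ Z.

Take the total order 0 < 1 < 2 < 3 < 4 on the vertex set. Then K (dimension 2) consists of the simplices:

  0-simplices (5): [0], [1], [2], [3], [4]
  1-simplices (10): [0,1], [0,2], [0,3], [0,4], [1,2], [1,3], [1,4], [2,3], [2,4], [3,4]
  2-simplices (5): [0,1,2], [0,2,3], [0,3,4], [1,2,4], [1,3,4]

so the chain groups are C_0 ≅ Z^5, C_1 ≅ Z^10, C_2 ≅ Z^5.

∂_1: C_1 → C_0 is given by ∂[p,q] = [q] − [p]. For instance
  ∂[2,3] = [3] − [2].
The resulting 5×10 matrix has rank 4, and its Smith normal form has invariant factors (1,1,1,1).

Boundary ∂_2: C_2 → C_1 maps a triangle to the signed sum of its edges. For instance
  ∂[0,3,4] = [3,4] − [0,4] + [0,3],
  ∂[0,2,3] = [2,3] − [0,3] + [0,2].
This gives a 10×5 integer matrix of rank 5; reducing to Smith normal form yields diagonal entries (1,1,1,1,1).

Now H_k = ker ∂_k / im ∂_{k+1}, so:

  H_1: rank ker ∂_1 − rank ∂_2 = (10 − 4) − 5 = 1, and the invariant factors of ∂_2 are all 1, so H_1 = Z.

(K is a triangulation of the Möbius band.)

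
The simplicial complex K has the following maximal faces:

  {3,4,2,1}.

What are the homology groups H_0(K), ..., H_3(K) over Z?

K has 4 vertices, 6 edges, 4 triangles, 1 3-simplex.
rank ∂_0 = 0, rank ∂_1 = 3 ⇒ b_0 = 4 − 0 − 3 = 1; all invariant factors of ∂_1 are 1 so no torsion. So H_0 = Z.
rank ∂_1 = 3, rank ∂_2 = 3 ⇒ b_1 = 6 − 3 − 3 = 0; all invariant factors of ∂_2 are 1 so no torsion. So H_1 = 0.
rank ∂_2 = 3, rank ∂_3 = 1 ⇒ b_2 = 4 − 3 − 1 = 0; all invariant factors of ∂_3 are 1 so no torsion. So H_2 = 0.
rank ∂_3 = 1, rank ∂_4 = 0 ⇒ b_3 = 1 − 1 − 0 = 0. So H_3 = 0.

H_0 = Z,  H_1 = 0,  H_2 = 0,  H_3 = 0.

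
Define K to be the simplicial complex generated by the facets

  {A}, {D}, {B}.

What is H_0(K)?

H_0 = Z^3.

Order the vertices as A < B < D. Listing each simplex with vertices in this order, K has dimension 0 with simplices:

  0-simplices (3): A, B, D

giving chain groups C_0 ≅ Z^3.

Computing H_k = (kernel of ∂_k) / (image of ∂_{k+1}):

  H_0: rank C_0 − rank ∂_1 = 3 − 0 = 3, and there is no ∂_1, so H_0 ≅ Z^3.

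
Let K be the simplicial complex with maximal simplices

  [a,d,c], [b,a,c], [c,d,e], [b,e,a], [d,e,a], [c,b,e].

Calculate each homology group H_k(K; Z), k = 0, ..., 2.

Order the vertices as a < b < c < d < e. Listing each simplex with vertices in this order, K has dimension 2 with simplices:

  0-simplices (5): a, b, c, d, e
  1-simplices (9): ab, ac, ad, ae, bc, be, cd, ce, de
  2-simplices (6): abc, abe, acd, ade, bce, cde

giving chain groups C_0 ≅ Z^5, C_1 ≅ Z^9, C_2 ≅ Z^6.

∂_1: C_1 → C_0 maps an edge to its endpoints' difference, ∂[p,q] = q − p.
The resulting 5×9 matrix has rank 4, and its Smith normal form has invariant factors (1,1,1,1).

The boundary map ∂_2: C_2 → C_1 maps a triangle to the signed sum of its edges. For instance
  ∂abe = be − ae + ab,
  ∂cde = de − ce + cd.
The resulting 9×6 matrix has rank 5, and its Smith normal form has invariant factors (1,1,1,1,1).

Computing H_k = (kernel of ∂_k) / (image of ∂_{k+1}):

  H_0: rank C_0 − rank ∂_1 = 5 − 4 = 1, and the invariant factors of ∂_1 are all 1, so H_0 = Z.
  H_1: rank ker ∂_1 − rank ∂_2 = (9 − 4) − 5 = 0, and the invariant factors of ∂_2 are all 1, so H_1 = 0.
  H_2: rank ker ∂_2 − rank ∂_3 = (6 − 5) − 0 = 1, and there is no ∂_3, so H_2 = Z.

As a check, the Euler characteristic is 5 − 9 + 6 = 2, which agrees with 1 − 0 + 1 = 2.

H_0 ≅ Z,  H_1 = 0,  H_2 ≅ Z.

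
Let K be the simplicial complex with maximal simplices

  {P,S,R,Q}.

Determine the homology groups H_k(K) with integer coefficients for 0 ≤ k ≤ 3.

H_0 = Z,  H_1 = 0,  H_2 = 0,  H_3 = 0.

We work with the vertex ordering P < Q < R < S. The simplices of K, each written with vertices in increasing order, are:

  0-simplices (4): P, Q, R, S
  1-simplices (6): PQ, PR, PS, QR, QS, RS
  2-simplices (4): PQR, PQS, PRS, QRS
  3-simplices (1): PQRS

giving chain groups C_0 ≅ Z^4, C_1 ≅ Z^6, C_2 ≅ Z^4, C_3 ≅ Z^1.

∂_1: C_1 → C_0 is given by ∂[p,q] = [q] − [p].
The 4×6 boundary matrix has rank 3 and Smith normal form diag(1,1,1).

The boundary map ∂_2: C_2 → C_1 acts by ∂[p,q,r] = [q,r] − [p,r] + [p,q]. For instance
  ∂QRS = RS − QS + QR,
  ∂PQS = QS − PS + PQ.
The resulting 6×4 matrix has rank 3, and its Smith normal form has invariant factors (1,1,1).

The boundary map ∂_3: C_3 → C_2 sends each 3-simplex σ to the alternating sum Σ_i (−1)^i (σ with its i-th vertex removed). For instance
  ∂PQRS = QRS − PRS + PQS − PQR.
As a 4×1 matrix over Z this has rank 1, with invariant factors (1).

Reading off H_k = ker ∂_k / im ∂_{k+1}:

  H_0: rank C_0 − rank ∂_1 = 4 − 3 = 1, and the invariant factors of ∂_1 are all 1, so H_0 ≅ Z.
  H_1: rank ker ∂_1 − rank ∂_2 = (6 − 3) − 3 = 0, and the invariant factors of ∂_2 are all 1, so H_1 ≅ 0.
  H_2: rank ker ∂_2 − rank ∂_3 = (4 − 3) − 1 = 0, and the invariant factors of ∂_3 are all 1, so H_2 ≅ 0.
  H_3: rank ker ∂_3 − rank ∂_4 = (1 − 1) − 0 = 0, and there is no ∂_4, so H_3 ≅ 0.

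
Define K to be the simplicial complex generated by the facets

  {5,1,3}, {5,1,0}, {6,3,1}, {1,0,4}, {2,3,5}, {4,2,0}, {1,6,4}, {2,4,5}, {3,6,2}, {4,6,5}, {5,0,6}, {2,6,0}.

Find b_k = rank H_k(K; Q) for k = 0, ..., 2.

b_0 = 1, b_1 = 0, b_2 = 0.

Fix the vertex order 0 < 1 < 2 < 3 < 4 < 5 < 6 and write every simplex with vertices in increasing order. Then dim K = 2 and the simplices of K are:

  0-simplices (7): [0], [1], [2], [3], [4], [5], [6]
  1-simplices (18): [0,1], [0,2], [0,4], [0,5], [0,6], [1,3], [1,4], [1,5], [1,6], [2,3], [2,4], [2,5], [2,6], [3,5], [3,6], [4,5], [4,6], [5,6]
  2-simplices (12): [0,1,4], [0,1,5], [0,2,4], [0,2,6], [0,5,6], [1,3,5], [1,3,6], [1,4,6], [2,3,5], [2,3,6], [2,4,5], [4,5,6]

Hence C_0 ≅ Z^7, C_1 ≅ Z^18, C_2 ≅ Z^12.

The boundary map ∂_1: C_1 → C_0 maps an edge to its endpoints' difference, ∂[p,q] = q − p. For instance
  ∂[4,6] = [6] − [4].
The 7×18 boundary matrix has rank 6 and Smith normal form diag(1,1,1,1,1,1).

Boundary ∂_2: C_2 → C_1 sends each 2-simplex [p,q,r] to [q,r] − [p,r] + [p,q]. For instance
  ∂[0,2,6] = [2,6] − [0,6] + [0,2],
  ∂[1,3,6] = [3,6] − [1,6] + [1,3].
The 18×12 boundary matrix has rank 12 and Smith normal form diag(1,1,1,1,1,1,1,1,1,1,1,2).

Reading off H_k = ker ∂_k / im ∂_{k+1}:

  H_0: rank C_0 − rank ∂_1 = 7 − 6 = 1, and the invariant factors of ∂_1 are all 1, so H_0 = Z.
  H_1: rank ker ∂_1 − rank ∂_2 = (18 − 6) − 12 = 0, and ∂_2 has invariant factor 2 > 1, so H_1 = Z/2.
  H_2: rank ker ∂_2 − rank ∂_3 = (12 − 12) − 0 = 0, and there is no ∂_3, so H_2 = 0.

Hence the Betti numbers are b_0 = 1, b_1 = 0, b_2 = 0.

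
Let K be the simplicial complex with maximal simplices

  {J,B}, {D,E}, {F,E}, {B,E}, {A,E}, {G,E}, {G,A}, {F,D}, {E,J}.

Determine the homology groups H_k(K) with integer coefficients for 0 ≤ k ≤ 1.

H_0 = Z,  H_1 = Z^3.

Take the total order A < B < D < E < F < G < J on the vertex set. Then K (dimension 1) consists of the simplices:

  0-simplices (7): A, B, D, E, F, G, J
  1-simplices (9): AE, AG, BE, BJ, DE, DF, EF, EG, EJ

giving chain groups C_0 ≅ Z^7, C_1 ≅ Z^9.

The boundary map ∂_1: C_1 → C_0 maps an edge to its endpoints' difference, ∂[p,q] = q − p.
The 7×9 boundary matrix has rank 6 and Smith normal form diag(1,1,1,1,1,1).

Computing H_k = (kernel of ∂_k) / (image of ∂_{k+1}):

  H_0: rank C_0 − rank ∂_1 = 7 − 6 = 1, and the invariant factors of ∂_1 are all 1, so H_0 ≅ Z.
  H_1: rank ker ∂_1 − rank ∂_2 = (9 − 6) − 0 = 3, and there is no ∂_2, so H_1 ≅ Z^3.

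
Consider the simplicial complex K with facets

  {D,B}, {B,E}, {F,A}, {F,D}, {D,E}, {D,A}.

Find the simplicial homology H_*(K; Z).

H_0 ≅ Z,  H_1 ≅ Z^2.

K has 5 vertices, 6 edges.
rank ∂_0 = 0, rank ∂_1 = 4 ⇒ b_0 = 5 − 0 − 4 = 1; all invariant factors of ∂_1 are 1 so no torsion. So H_0 ≅ Z.
rank ∂_1 = 4, rank ∂_2 = 0 ⇒ b_1 = 6 − 4 − 0 = 2. So H_1 ≅ Z^2.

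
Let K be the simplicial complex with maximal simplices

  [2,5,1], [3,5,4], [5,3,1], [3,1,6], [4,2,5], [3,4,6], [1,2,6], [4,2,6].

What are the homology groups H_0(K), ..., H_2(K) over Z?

H_0 = Z,  H_1 = 0,  H_2 = Z.

Fix the vertex order 1 < 2 < 3 < 4 < 5 < 6 and write every simplex with vertices in increasing order. Then dim K = 2 and the simplices of K are:

  0-simplices (6): [1], [2], [3], [4], [5], [6]
  1-simplices (12): [1,2], [1,3], [1,5], [1,6], [2,4], [2,5], [2,6], [3,4], [3,5], [3,6], [4,5], [4,6]
  2-simplices (8): [1,2,5], [1,2,6], [1,3,5], [1,3,6], [2,4,5], [2,4,6], [3,4,5], [3,4,6]

Hence C_0 ≅ Z^6, C_1 ≅ Z^12, C_2 ≅ Z^8.

Boundary ∂_1: C_1 → C_0 maps an edge to its endpoints' difference, ∂[p,q] = q − p. For instance
  ∂[1,6] = [6] − [1].
As a 6×12 matrix over Z this has rank 5, with invariant factors (1,1,1,1,1).

The boundary map ∂_2: C_2 → C_1 sends each 2-simplex [p,q,r] to [q,r] − [p,r] + [p,q]. For instance
  ∂[2,4,6] = [4,6] − [2,6] + [2,4],
  ∂[1,2,6] = [2,6] − [1,6] + [1,2].
This gives a 12×8 integer matrix of rank 7; reducing to Smith normal form yields diagonal entries (1,1,1,1,1,1,1).

Computing H_k = (kernel of ∂_k) / (image of ∂_{k+1}):

  H_0: rank C_0 − rank ∂_1 = 6 − 5 = 1, and the invariant factors of ∂_1 are all 1, so H_0 ≅ Z.
  H_1: rank ker ∂_1 − rank ∂_2 = (12 − 5) − 7 = 0, and the invariant factors of ∂_2 are all 1, so H_1 ≅ 0.
  H_2: rank ker ∂_2 − rank ∂_3 = (8 − 7) − 0 = 1, and there is no ∂_3, so H_2 ≅ Z.

(K is a triangulation of the 2-sphere S^2.)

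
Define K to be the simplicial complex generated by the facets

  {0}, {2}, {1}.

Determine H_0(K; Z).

Order the vertices as 0 < 1 < 2. Listing each simplex with vertices in this order, K has dimension 0 with simplices:

  0-simplices (3): [0], [1], [2]

Hence C_0 ≅ Z^3.

Reading off H_k = ker ∂_k / im ∂_{k+1}:

  H_0: rank C_0 − rank ∂_1 = 3 − 0 = 3, and there is no ∂_1, so H_0 = Z^3.

H_0 = Z^3.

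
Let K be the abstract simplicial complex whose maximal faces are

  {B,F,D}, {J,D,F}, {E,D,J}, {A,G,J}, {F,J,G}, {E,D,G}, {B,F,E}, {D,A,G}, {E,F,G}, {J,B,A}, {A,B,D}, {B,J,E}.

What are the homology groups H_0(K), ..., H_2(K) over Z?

Order the vertices as A < B < D < E < F < G < J. Listing each simplex with vertices in this order, K has dimension 2 with simplices:

  0-simplices (7): A, B, D, E, F, G, J
  1-simplices (18): AB, AD, AG, AJ, BD, BE, BF, BJ, DE, DF, DG, DJ, EF, EG, EJ, FG, FJ, GJ
  2-simplices (12): ABD, ABJ, ADG, AGJ, BDF, BEF, BEJ, DEG, DEJ, DFJ, EFG, FGJ

so the chain groups are C_0 ≅ Z^7, C_1 ≅ Z^18, C_2 ≅ Z^12.

∂_1: C_1 → C_0 maps an edge to its endpoints' difference, ∂[p,q] = q − p. For instance
  ∂FG = G − F.
The resulting 7×18 matrix has rank 6, and its Smith normal form has invariant factors (1,1,1,1,1,1).

Boundary ∂_2: C_2 → C_1 sends each 2-simplex [p,q,r] to [q,r] − [p,r] + [p,q]. For instance
  ∂BEF = EF − BF + BE,
  ∂BEJ = EJ − BJ + BE.
The 18×12 boundary matrix has rank 12 and Smith normal form diag(1,1,1,1,1,1,1,1,1,1,1,2).

Reading off H_k = ker ∂_k / im ∂_{k+1}:

  H_0: rank C_0 − rank ∂_1 = 7 − 6 = 1, and the invariant factors of ∂_1 are all 1, so H_0 = Z.
  H_1: rank ker ∂_1 − rank ∂_2 = (18 − 6) − 12 = 0, and ∂_2 has invariant factor 2 > 1, so H_1 = Z/2.
  H_2: rank ker ∂_2 − rank ∂_3 = (12 − 12) − 0 = 0, and there is no ∂_3, so H_2 = 0.

(K is a triangulation of the real projective plane RP^2.)

H_0 ≅ Z,  H_1 ≅ Z/2,  H_2 = 0.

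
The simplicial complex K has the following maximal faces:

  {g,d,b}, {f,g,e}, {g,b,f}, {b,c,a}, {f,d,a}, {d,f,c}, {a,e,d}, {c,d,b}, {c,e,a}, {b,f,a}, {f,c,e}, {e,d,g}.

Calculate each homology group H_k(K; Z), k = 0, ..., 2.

We work with the vertex ordering a < b < c < d < e < f < g. The simplices of K, each written with vertices in increasing order, are:

  0-simplices (7): a, b, c, d, e, f, g
  1-simplices (18): ab, ac, ad, ae, af, bc, bd, bf, bg, cd, ce, cf, de, df, dg, ef, eg, fg
  2-simplices (12): abc, abf, ace, ade, adf, bcd, bdg, bfg, cdf, cef, deg, efg

giving chain groups C_0 ≅ Z^7, C_1 ≅ Z^18, C_2 ≅ Z^12.

Boundary ∂_1: C_1 → C_0 maps an edge to its endpoints' difference, ∂[p,q] = q − p. For instance
  ∂ad = d − a.
As a 7×18 matrix over Z this has rank 6, with invariant factors (1,1,1,1,1,1).

∂_2: C_2 → C_1 sends each 2-simplex [p,q,r] to [q,r] − [p,r] + [p,q]. For instance
  ∂ace = ce − ae + ac,
  ∂bfg = fg − bg + bf.
This gives a 18×12 integer matrix of rank 12; reducing to Smith normal form yields diagonal entries (1,1,1,1,1,1,1,1,1,1,1,2).

Now H_k = ker ∂_k / im ∂_{k+1}, so:

  H_0: rank C_0 − rank ∂_1 = 7 − 6 = 1, and the invariant factors of ∂_1 are all 1, so H_0 ≅ Z.
  H_1: rank ker ∂_1 − rank ∂_2 = (18 − 6) − 12 = 0, and ∂_2 has invariant factor 2 > 1, so H_1 ≅ Z/2Z.
  H_2: rank ker ∂_2 − rank ∂_3 = (12 − 12) − 0 = 0, and there is no ∂_3, so H_2 ≅ 0.

H_0 = Z,  H_1 = Z/2Z,  H_2 = 0.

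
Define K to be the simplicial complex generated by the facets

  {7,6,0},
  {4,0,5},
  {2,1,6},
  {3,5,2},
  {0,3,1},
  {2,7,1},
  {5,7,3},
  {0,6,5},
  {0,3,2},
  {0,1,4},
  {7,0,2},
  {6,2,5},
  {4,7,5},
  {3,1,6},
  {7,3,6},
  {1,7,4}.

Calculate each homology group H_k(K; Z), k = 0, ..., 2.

H_0 = Z,  H_1 = Z^2,  H_2 = Z.

Take the total order 0 < 1 < 2 < 3 < 4 < 5 < 6 < 7 on the vertex set. Then K (dimension 2) consists of the simplices:

  0-simplices (8): [0], [1], [2], [3], [4], [5], [6], [7]
  1-simplices (24): (24 of them)
  2-simplices (16): [0,1,3], [0,1,4], [0,2,3], [0,2,7], [0,4,5], [0,5,6], [0,6,7], [1,2,6], [1,2,7], [1,3,6], [1,4,7], [2,3,5], [2,5,6], [3,5,7], [3,6,7], [4,5,7]

so the chain groups are C_0 ≅ Z^8, C_1 ≅ Z^24, C_2 ≅ Z^16.

The boundary map ∂_1: C_1 → C_0 maps an edge to its endpoints' difference, ∂[p,q] = q − p. For instance
  ∂[5,7] = [7] − [5].
As a 8×24 matrix over Z this has rank 7, with invariant factors (1,1,1,1,1,1,1).

The boundary map ∂_2: C_2 → C_1 maps a triangle to the signed sum of its edges. For instance
  ∂[4,5,7] = [5,7] − [4,7] + [4,5],
  ∂[0,5,6] = [5,6] − [0,6] + [0,5].
This gives a 24×16 integer matrix of rank 15; reducing to Smith normal form yields diagonal entries (1,1,1,1,1,1,1,1,1,1,1,1,1,1,1).

Reading off H_k = ker ∂_k / im ∂_{k+1}:

  H_0: rank C_0 − rank ∂_1 = 8 − 7 = 1, and the invariant factors of ∂_1 are all 1, so H_0 ≅ Z.
  H_1: rank ker ∂_1 − rank ∂_2 = (24 − 7) − 15 = 2, and the invariant factors of ∂_2 are all 1, so H_1 ≅ Z^2.
  H_2: rank ker ∂_2 − rank ∂_3 = (16 − 15) − 0 = 1, and there is no ∂_3, so H_2 ≅ Z.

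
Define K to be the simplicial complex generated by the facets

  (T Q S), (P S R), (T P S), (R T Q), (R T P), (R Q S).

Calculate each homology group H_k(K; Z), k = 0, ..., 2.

H_0 = Z,  H_1 = 0,  H_2 = Z.

Take the total order P < Q < R < S < T on the vertex set. Then K (dimension 2) consists of the simplices:

  0-simplices (5): P, Q, R, S, T
  1-simplices (9): PR, PS, PT, QR, QS, QT, RS, RT, ST
  2-simplices (6): PRS, PRT, PST, QRS, QRT, QST

giving chain groups C_0 ≅ Z^5, C_1 ≅ Z^9, C_2 ≅ Z^6.

The boundary map ∂_1: C_1 → C_0 is given by ∂[p,q] = [q] − [p].
The 5×9 boundary matrix has rank 4 and Smith normal form diag(1,1,1,1).

The boundary map ∂_2: C_2 → C_1 acts by ∂[p,q,r] = [q,r] − [p,r] + [p,q]. For instance
  ∂PRT = RT − PT + PR,
  ∂PST = ST − PT + PS.
The resulting 9×6 matrix has rank 5, and its Smith normal form has invariant factors (1,1,1,1,1).

Now H_k = ker ∂_k / im ∂_{k+1}, so:

  H_0: rank C_0 − rank ∂_1 = 5 − 4 = 1, and the invariant factors of ∂_1 are all 1, so H_0 ≅ Z.
  H_1: rank ker ∂_1 − rank ∂_2 = (9 − 4) − 5 = 0, and the invariant factors of ∂_2 are all 1, so H_1 ≅ 0.
  H_2: rank ker ∂_2 − rank ∂_3 = (6 − 5) − 0 = 1, and there is no ∂_3, so H_2 ≅ Z.

(K is a triangulation of the 2-sphere S^2.)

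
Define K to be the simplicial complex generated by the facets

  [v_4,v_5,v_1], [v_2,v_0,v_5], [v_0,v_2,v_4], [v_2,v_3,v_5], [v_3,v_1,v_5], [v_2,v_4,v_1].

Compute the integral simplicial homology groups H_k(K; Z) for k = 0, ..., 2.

Fix the vertex order v_0 < v_1 < v_2 < v_3 < v_4 < v_5 and write every simplex with vertices in increasing order. Then dim K = 2 and the simplices of K are:

  0-simplices (6): [v_0], [v_1], [v_2], [v_3], [v_4], [v_5]
  1-simplices (12): [v_0,v_2], [v_0,v_4], [v_0,v_5], [v_1,v_2], [v_1,v_3], [v_1,v_4], [v_1,v_5], [v_2,v_3], [v_2,v_4], [v_2,v_5], [v_3,v_5], [v_4,v_5]
  2-simplices (6): [v_0,v_2,v_4], [v_0,v_2,v_5], [v_1,v_2,v_4], [v_1,v_3,v_5], [v_1,v_4,v_5], [v_2,v_3,v_5]

so the chain groups are C_0 ≅ Z^6, C_1 ≅ Z^12, C_2 ≅ Z^6.

Boundary ∂_1: C_1 → C_0 sends each edge [p,q] (with p < q) to q − p.
The 6×12 boundary matrix has rank 5 and Smith normal form diag(1,1,1,1,1).

The boundary map ∂_2: C_2 → C_1 acts by ∂[p,q,r] = [q,r] − [p,r] + [p,q]. For instance
  ∂[v_1,v_4,v_5] = [v_4,v_5] − [v_1,v_5] + [v_1,v_4],
  ∂[v_0,v_2,v_4] = [v_2,v_4] − [v_0,v_4] + [v_0,v_2].
The 12×6 boundary matrix has rank 6 and Smith normal form diag(1,1,1,1,1,1).

Computing H_k = (kernel of ∂_k) / (image of ∂_{k+1}):

  H_0: rank C_0 − rank ∂_1 = 6 − 5 = 1, and the invariant factors of ∂_1 are all 1, so H_0 ≅ Z.
  H_1: rank ker ∂_1 − rank ∂_2 = (12 − 5) − 6 = 1, and the invariant factors of ∂_2 are all 1, so H_1 ≅ Z.
  H_2: rank ker ∂_2 − rank ∂_3 = (6 − 6) − 0 = 0, and there is no ∂_3, so H_2 ≅ 0.

As a check, the Euler characteristic is 6 − 12 + 6 = 0, which agrees with 1 − 1 + 0 = 0.

H_0 = Z,  H_1 = Z,  H_2 = 0.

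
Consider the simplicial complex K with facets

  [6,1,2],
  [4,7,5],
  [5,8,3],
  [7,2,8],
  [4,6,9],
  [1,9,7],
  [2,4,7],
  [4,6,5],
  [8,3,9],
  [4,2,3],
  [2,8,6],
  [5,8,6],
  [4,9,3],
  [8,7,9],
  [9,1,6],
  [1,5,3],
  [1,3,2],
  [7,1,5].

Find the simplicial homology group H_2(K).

H_2 = Z.

Take the total order 1 < 2 < 3 < 4 < 5 < 6 < 7 < 8 < 9 on the vertex set. Then K (dimension 2) consists of the simplices:

  0-simplices (9): [1], [2], [3], [4], [5], [6], [7], [8], [9]
  1-simplices (27): (27 of them)
  2-simplices (18): [1,2,3], [1,2,6], [1,3,5], [1,5,7], [1,6,9], [1,7,9], [2,3,4], [2,4,7], [2,6,8], [2,7,8], [3,4,9], [3,5,8], [3,8,9], [4,5,6], [4,5,7], [4,6,9], [5,6,8], [7,8,9]

giving chain groups C_0 ≅ Z^9, C_1 ≅ Z^27, C_2 ≅ Z^18.

The boundary map ∂_1: C_1 → C_0 sends each edge [p,q] (with p < q) to q − p. For instance
  ∂[2,8] = [8] − [2].
This gives a 9×27 integer matrix of rank 8; reducing to Smith normal form yields diagonal entries (1,1,1,1,1,1,1,1).

The boundary map ∂_2: C_2 → C_1 maps a triangle to the signed sum of its edges. For instance
  ∂[1,6,9] = [6,9] − [1,9] + [1,6],
  ∂[1,2,6] = [2,6] − [1,6] + [1,2].
As a 27×18 matrix over Z this has rank 17, with invariant factors (1,1,1,1,1,1,1,1,1,1,1,1,1,1,1,1,1).

Now H_k = ker ∂_k / im ∂_{k+1}, so:

  H_2: rank ker ∂_2 − rank ∂_3 = (18 − 17) − 0 = 1, and there is no ∂_3, so H_2 = Z.

(K is a triangulation of the torus T^2.)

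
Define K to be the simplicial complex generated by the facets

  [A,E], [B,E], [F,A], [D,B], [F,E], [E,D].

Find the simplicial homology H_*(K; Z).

Order the vertices as A < B < D < E < F. Listing each simplex with vertices in this order, K has dimension 1 with simplices:

  0-simplices (5): A, B, D, E, F
  1-simplices (6): AE, AF, BD, BE, DE, EF

Hence C_0 ≅ Z^5, C_1 ≅ Z^6.

∂_1: C_1 → C_0 sends each edge [p,q] (with p < q) to q − p. For instance
  ∂AE = E − A.
The resulting 5×6 matrix has rank 4, and its Smith normal form has invariant factors (1,1,1,1).

Computing H_k = (kernel of ∂_k) / (image of ∂_{k+1}):

  H_0: rank C_0 − rank ∂_1 = 5 − 4 = 1, and the invariant factors of ∂_1 are all 1, so H_0 = Z.
  H_1: rank ker ∂_1 − rank ∂_2 = (6 − 4) − 0 = 2, and there is no ∂_2, so H_1 = Z^2.

(K is a triangulation of a wedge of 2 circles.)

H_0 ≅ Z,  H_1 ≅ Z^2.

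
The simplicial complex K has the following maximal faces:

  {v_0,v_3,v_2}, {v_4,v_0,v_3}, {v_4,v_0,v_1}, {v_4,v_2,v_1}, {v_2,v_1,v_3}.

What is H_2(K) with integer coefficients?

K has 5 vertices, 10 edges, 5 triangles.
rank ∂_2 = 5, rank ∂_3 = 0 ⇒ b_2 = 5 − 5 − 0 = 0. So H_2 ≅ 0.

H_2 ≅ 0.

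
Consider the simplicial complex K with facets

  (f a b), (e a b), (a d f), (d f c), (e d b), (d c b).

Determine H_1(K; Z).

H_1 ≅ Z.

Fix the vertex order a < b < c < d < e < f and write every simplex with vertices in increasing order. Then dim K = 2 and the simplices of K are:

  0-simplices (6): a, b, c, d, e, f
  1-simplices (12): ab, ad, ae, af, bc, bd, be, bf, cd, cf, de, df
  2-simplices (6): abe, abf, adf, bcd, bde, cdf

so the chain groups are C_0 ≅ Z^6, C_1 ≅ Z^12, C_2 ≅ Z^6.

∂_1: C_1 → C_0 sends each edge [p,q] (with p < q) to q − p. For instance
  ∂bc = c − b.
This gives a 6×12 integer matrix of rank 5; reducing to Smith normal form yields diagonal entries (1,1,1,1,1).

The boundary map ∂_2: C_2 → C_1 maps a triangle to the signed sum of its edges. For instance
  ∂abe = be − ae + ab,
  ∂cdf = df − cf + cd.
The 12×6 boundary matrix has rank 6 and Smith normal form diag(1,1,1,1,1,1).

From H_k ≅ ker(∂_k) / im(∂_{k+1}) we obtain:

  H_1: rank ker ∂_1 − rank ∂_2 = (12 − 5) − 6 = 1, and the invariant factors of ∂_2 are all 1, so H_1 = Z.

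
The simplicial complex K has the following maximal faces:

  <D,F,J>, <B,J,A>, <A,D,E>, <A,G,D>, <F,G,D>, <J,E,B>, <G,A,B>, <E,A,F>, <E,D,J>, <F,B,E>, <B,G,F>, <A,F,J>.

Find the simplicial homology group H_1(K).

We work with the vertex ordering A < B < D < E < F < G < J. The simplices of K, each written with vertices in increasing order, are:

  0-simplices (7): A, B, D, E, F, G, J
  1-simplices (18): AB, AD, AE, AF, AG, AJ, BE, BF, BG, BJ, DE, DF, DG, DJ, EF, EJ, FG, FJ
  2-simplices (12): ABG, ABJ, ADE, ADG, AEF, AFJ, BEF, BEJ, BFG, DEJ, DFG, DFJ

Hence C_0 ≅ Z^7, C_1 ≅ Z^18, C_2 ≅ Z^12.

The boundary map ∂_1: C_1 → C_0 sends each edge [p,q] (with p < q) to q − p. For instance
  ∂DJ = J − D.
The 7×18 boundary matrix has rank 6 and Smith normal form diag(1,1,1,1,1,1).

Boundary ∂_2: C_2 → C_1 acts by ∂[p,q,r] = [q,r] − [p,r] + [p,q]. For instance
  ∂ABG = BG − AG + AB,
  ∂AEF = EF − AF + AE.
The 18×12 boundary matrix has rank 12 and Smith normal form diag(1,1,1,1,1,1,1,1,1,1,1,2).

Reading off H_k = ker ∂_k / im ∂_{k+1}:

  H_1: rank ker ∂_1 − rank ∂_2 = (18 − 6) − 12 = 0, and ∂_2 has invariant factor 2 > 1, so H_1 ≅ Z/2.

(K is a triangulation of the real projective plane RP^2.)

H_1 ≅ Z/2.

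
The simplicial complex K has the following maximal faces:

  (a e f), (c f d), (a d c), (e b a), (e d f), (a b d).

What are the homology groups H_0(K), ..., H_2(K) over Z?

H_0 ≅ Z,  H_1 ≅ Z,  H_2 = 0.

Take the total order a < b < c < d < e < f on the vertex set. Then K (dimension 2) consists of the simplices:

  0-simplices (6): a, b, c, d, e, f
  1-simplices (12): ab, ac, ad, ae, af, bd, be, cd, cf, de, df, ef
  2-simplices (6): abd, abe, acd, aef, cdf, def

Hence C_0 ≅ Z^6, C_1 ≅ Z^12, C_2 ≅ Z^6.

The boundary map ∂_1: C_1 → C_0 sends each edge [p,q] (with p < q) to q − p. For instance
  ∂ef = f − e.
This gives a 6×12 integer matrix of rank 5; reducing to Smith normal form yields diagonal entries (1,1,1,1,1).

The boundary map ∂_2: C_2 → C_1 maps a triangle to the signed sum of its edges. For instance
  ∂abe = be − ae + ab,
  ∂aef = ef − af + ae.
The 12×6 boundary matrix has rank 6 and Smith normal form diag(1,1,1,1,1,1).

Reading off H_k = ker ∂_k / im ∂_{k+1}:

  H_0: rank C_0 − rank ∂_1 = 6 − 5 = 1, and the invariant factors of ∂_1 are all 1, so H_0 ≅ Z.
  H_1: rank ker ∂_1 − rank ∂_2 = (12 − 5) − 6 = 1, and the invariant factors of ∂_2 are all 1, so H_1 ≅ Z.
  H_2: rank ker ∂_2 − rank ∂_3 = (6 − 6) − 0 = 0, and there is no ∂_3, so H_2 ≅ 0.

(K is a triangulation of the cylinder S^1 x I.)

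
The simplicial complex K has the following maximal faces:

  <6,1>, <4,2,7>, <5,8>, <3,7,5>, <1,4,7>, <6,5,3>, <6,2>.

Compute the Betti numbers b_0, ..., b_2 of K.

K has 8 vertices, 13 edges, 4 triangles.
rank ∂_0 = 0, rank ∂_1 = 7 ⇒ b_0 = 8 − 0 − 7 = 1; all invariant factors of ∂_1 are 1 so no torsion. So H_0 = Z.
rank ∂_1 = 7, rank ∂_2 = 4 ⇒ b_1 = 13 − 7 − 4 = 2; all invariant factors of ∂_2 are 1 so no torsion. So H_1 = Z^2.
rank ∂_2 = 4, rank ∂_3 = 0 ⇒ b_2 = 4 − 4 − 0 = 0. So H_2 = 0.

b_0 = 1, b_1 = 2, b_2 = 0.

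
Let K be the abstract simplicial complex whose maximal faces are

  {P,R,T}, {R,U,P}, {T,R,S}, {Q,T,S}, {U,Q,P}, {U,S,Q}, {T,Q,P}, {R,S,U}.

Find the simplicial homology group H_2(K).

H_2 ≅ Z.

Fix the vertex order P < Q < R < S < T < U and write every simplex with vertices in increasing order. Then dim K = 2 and the simplices of K are:

  0-simplices (6): P, Q, R, S, T, U
  1-simplices (12): PQ, PR, PT, PU, QS, QT, QU, RS, RT, RU, ST, SU
  2-simplices (8): PQT, PQU, PRT, PRU, QST, QSU, RST, RSU

so the chain groups are C_0 ≅ Z^6, C_1 ≅ Z^12, C_2 ≅ Z^8.

Boundary ∂_1: C_1 → C_0 is given by ∂[p,q] = [q] − [p]. For instance
  ∂RU = U − R.
As a 6×12 matrix over Z this has rank 5, with invariant factors (1,1,1,1,1).

∂_2: C_2 → C_1 acts by ∂[p,q,r] = [q,r] − [p,r] + [p,q]. For instance
  ∂PQU = QU − PU + PQ,
  ∂RSU = SU − RU + RS.
This gives a 12×8 integer matrix of rank 7; reducing to Smith normal form yields diagonal entries (1,1,1,1,1,1,1).

Reading off H_k = ker ∂_k / im ∂_{k+1}:

  H_2: rank ker ∂_2 − rank ∂_3 = (8 − 7) − 0 = 1, and there is no ∂_3, so H_2 ≅ Z.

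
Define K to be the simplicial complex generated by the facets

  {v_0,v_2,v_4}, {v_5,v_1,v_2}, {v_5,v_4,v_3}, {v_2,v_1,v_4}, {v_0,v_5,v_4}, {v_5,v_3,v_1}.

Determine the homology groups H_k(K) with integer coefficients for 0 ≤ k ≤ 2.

H_0 = Z,  H_1 = Z,  H_2 = 0.

Order the vertices as v_0 < v_1 < v_2 < v_3 < v_4 < v_5. Listing each simplex with vertices in this order, K has dimension 2 with simplices:

  0-simplices (6): [v_0], [v_1], [v_2], [v_3], [v_4], [v_5]
  1-simplices (12): [v_0,v_2], [v_0,v_4], [v_0,v_5], [v_1,v_2], [v_1,v_3], [v_1,v_4], [v_1,v_5], [v_2,v_4], [v_2,v_5], [v_3,v_4], [v_3,v_5], [v_4,v_5]
  2-simplices (6): [v_0,v_2,v_4], [v_0,v_4,v_5], [v_1,v_2,v_4], [v_1,v_2,v_5], [v_1,v_3,v_5], [v_3,v_4,v_5]

so the chain groups are C_0 ≅ Z^6, C_1 ≅ Z^12, C_2 ≅ Z^6.

Boundary ∂_1: C_1 → C_0 sends each edge [p,q] (with p < q) to q − p. For instance
  ∂[v_0,v_4] = [v_4] − [v_0].
This gives a 6×12 integer matrix of rank 5; reducing to Smith normal form yields diagonal entries (1,1,1,1,1).

Boundary ∂_2: C_2 → C_1 sends each 2-simplex [p,q,r] to [q,r] − [p,r] + [p,q]. For instance
  ∂[v_0,v_4,v_5] = [v_4,v_5] − [v_0,v_5] + [v_0,v_4],
  ∂[v_3,v_4,v_5] = [v_4,v_5] − [v_3,v_5] + [v_3,v_4].
This gives a 12×6 integer matrix of rank 6; reducing to Smith normal form yields diagonal entries (1,1,1,1,1,1).

From H_k ≅ ker(∂_k) / im(∂_{k+1}) we obtain:

  H_0: rank C_0 − rank ∂_1 = 6 − 5 = 1, and the invariant factors of ∂_1 are all 1, so H_0 ≅ Z.
  H_1: rank ker ∂_1 − rank ∂_2 = (12 − 5) − 6 = 1, and the invariant factors of ∂_2 are all 1, so H_1 ≅ Z.
  H_2: rank ker ∂_2 − rank ∂_3 = (6 − 6) − 0 = 0, and there is no ∂_3, so H_2 ≅ 0.

(K is a triangulation of the cylinder S^1 x I.)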